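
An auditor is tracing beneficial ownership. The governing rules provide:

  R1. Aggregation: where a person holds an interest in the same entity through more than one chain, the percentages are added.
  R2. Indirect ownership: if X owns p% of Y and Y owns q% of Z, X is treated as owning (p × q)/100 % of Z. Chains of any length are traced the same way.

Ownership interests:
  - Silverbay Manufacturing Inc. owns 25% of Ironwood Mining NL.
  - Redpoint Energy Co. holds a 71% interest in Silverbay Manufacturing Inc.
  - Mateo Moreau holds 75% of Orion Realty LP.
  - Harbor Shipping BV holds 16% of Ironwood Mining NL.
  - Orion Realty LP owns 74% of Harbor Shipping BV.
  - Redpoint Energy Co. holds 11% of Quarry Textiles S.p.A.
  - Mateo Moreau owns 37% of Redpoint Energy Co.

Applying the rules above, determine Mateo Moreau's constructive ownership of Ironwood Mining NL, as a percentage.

Chain via Redpoint Energy Co. → Silverbay Manufacturing Inc. (R2): 37% × 71% × 25% = 6.5675% of Ironwood Mining NL.
Chain via Orion Realty LP → Harbor Shipping BV (R2): 75% × 74% × 16% = 8.88% of Ironwood Mining NL.
Aggregating (R1): 6.5675% + 8.88% = 15.4475%.

15.4475%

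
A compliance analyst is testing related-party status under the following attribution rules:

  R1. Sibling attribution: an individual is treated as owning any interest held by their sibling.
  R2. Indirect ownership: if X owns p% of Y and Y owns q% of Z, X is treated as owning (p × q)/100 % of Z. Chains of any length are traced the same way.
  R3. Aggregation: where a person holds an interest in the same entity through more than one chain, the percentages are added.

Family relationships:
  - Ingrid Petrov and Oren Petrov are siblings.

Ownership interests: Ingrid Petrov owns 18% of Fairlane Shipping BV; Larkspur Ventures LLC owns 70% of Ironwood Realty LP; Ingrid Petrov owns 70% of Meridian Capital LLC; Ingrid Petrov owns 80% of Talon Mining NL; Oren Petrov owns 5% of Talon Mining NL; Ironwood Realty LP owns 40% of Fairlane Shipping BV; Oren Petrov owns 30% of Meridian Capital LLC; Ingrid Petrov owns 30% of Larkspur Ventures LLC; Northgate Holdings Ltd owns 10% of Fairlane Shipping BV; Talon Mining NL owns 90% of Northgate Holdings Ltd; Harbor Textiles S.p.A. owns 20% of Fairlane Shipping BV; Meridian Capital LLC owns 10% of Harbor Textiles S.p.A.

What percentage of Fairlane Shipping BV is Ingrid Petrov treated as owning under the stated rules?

36.05%

By sibling attribution (R1), Ingrid Petrov is treated as also owning Oren Petrov's interest in Talon Mining NL, giving 80% + 5% = 85%.
By sibling attribution (R1), Ingrid Petrov is treated as also owning Oren Petrov's interest in Meridian Capital LLC, giving 70% + 30% = 100%.
Chain via Larkspur Ventures LLC → Ironwood Realty LP (R2): 30% × 70% × 40% = 8.4% of Fairlane Shipping BV.
Chain via Talon Mining NL → Northgate Holdings Ltd (R2): 85% × 90% × 10% = 7.65% of Fairlane Shipping BV.
Chain via Meridian Capital LLC → Harbor Textiles S.p.A. (R2): 100% × 10% × 20% = 2% of Fairlane Shipping BV.
Direct interest in Fairlane Shipping BV: 18%.
Aggregating (R3): 8.4% + 7.65% + 2% + 18% = 36.05%.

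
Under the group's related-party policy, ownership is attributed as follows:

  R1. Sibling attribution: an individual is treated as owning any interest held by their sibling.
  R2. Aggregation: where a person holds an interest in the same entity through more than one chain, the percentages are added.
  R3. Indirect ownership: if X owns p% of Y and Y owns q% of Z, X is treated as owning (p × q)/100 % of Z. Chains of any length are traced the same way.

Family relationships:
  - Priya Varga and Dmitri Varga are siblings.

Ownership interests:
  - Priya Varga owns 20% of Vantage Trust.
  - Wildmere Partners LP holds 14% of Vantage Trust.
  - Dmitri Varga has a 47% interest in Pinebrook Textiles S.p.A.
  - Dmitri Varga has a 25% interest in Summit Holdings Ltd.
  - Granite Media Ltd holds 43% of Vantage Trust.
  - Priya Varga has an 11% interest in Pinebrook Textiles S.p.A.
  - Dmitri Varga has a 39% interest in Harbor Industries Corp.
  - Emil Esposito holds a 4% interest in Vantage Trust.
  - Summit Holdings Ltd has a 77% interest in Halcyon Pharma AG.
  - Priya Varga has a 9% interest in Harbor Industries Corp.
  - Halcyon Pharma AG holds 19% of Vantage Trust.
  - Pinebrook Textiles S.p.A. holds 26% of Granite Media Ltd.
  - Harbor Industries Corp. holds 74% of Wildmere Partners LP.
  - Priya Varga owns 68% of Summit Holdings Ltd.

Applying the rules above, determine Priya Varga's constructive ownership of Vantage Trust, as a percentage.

45.0631%

By sibling attribution (R1), Priya Varga is treated as also owning Dmitri Varga's interest in Pinebrook Textiles S.p.A, giving 11% + 47% = 58%.
By sibling attribution (R1), Priya Varga is treated as also owning Dmitri Varga's interest in Summit Holdings Ltd, giving 68% + 25% = 93%.
By sibling attribution (R1), Priya Varga is treated as also owning Dmitri Varga's interest in Harbor Industries Corp, giving 9% + 39% = 48%.
Chain via Pinebrook Textiles S.p.A. → Granite Media Ltd (R3): 58% × 26% × 43% = 6.4844% of Vantage Trust.
Chain via Summit Holdings Ltd → Halcyon Pharma AG (R3): 93% × 77% × 19% = 13.6059% of Vantage Trust.
Chain via Harbor Industries Corp. → Wildmere Partners LP (R3): 48% × 74% × 14% = 4.9728% of Vantage Trust.
Direct interest in Vantage Trust: 20%.
Aggregating (R2): 6.4844% + 13.6059% + 4.9728% + 20% = 45.0631%.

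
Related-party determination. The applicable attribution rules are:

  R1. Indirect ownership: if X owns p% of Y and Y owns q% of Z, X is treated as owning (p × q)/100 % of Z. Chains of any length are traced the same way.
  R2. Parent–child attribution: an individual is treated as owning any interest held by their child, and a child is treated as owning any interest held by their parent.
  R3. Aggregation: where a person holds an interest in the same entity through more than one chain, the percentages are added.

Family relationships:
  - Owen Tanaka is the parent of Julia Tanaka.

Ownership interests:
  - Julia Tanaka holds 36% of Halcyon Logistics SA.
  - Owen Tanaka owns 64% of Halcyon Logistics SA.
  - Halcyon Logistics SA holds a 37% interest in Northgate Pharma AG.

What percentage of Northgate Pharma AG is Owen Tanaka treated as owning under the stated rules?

By parent–child attribution (R2), Owen Tanaka is treated as also owning Julia Tanaka's interest in Halcyon Logistics SA, giving 64% + 36% = 100%.
Chain via Halcyon Logistics SA (R1): 100% × 37% = 37% of Northgate Pharma AG.

37%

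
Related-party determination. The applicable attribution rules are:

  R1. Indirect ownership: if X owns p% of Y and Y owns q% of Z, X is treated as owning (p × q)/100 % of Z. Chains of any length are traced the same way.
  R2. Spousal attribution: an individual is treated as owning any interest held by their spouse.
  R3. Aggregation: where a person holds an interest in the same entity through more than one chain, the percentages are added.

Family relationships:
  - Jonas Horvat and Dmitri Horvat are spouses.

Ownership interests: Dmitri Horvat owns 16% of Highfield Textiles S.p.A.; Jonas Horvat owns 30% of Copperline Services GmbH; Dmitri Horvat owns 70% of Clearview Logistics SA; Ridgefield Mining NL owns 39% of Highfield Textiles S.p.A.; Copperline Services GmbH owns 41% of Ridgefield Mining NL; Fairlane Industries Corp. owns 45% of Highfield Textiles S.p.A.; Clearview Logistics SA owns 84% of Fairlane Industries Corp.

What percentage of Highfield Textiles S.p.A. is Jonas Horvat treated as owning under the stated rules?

47.257%

By spousal attribution (R2), Jonas Horvat is treated as owning Dmitri Horvat's 70% interest in Clearview Logistics SA.
By spousal attribution (R2), Jonas Horvat is treated as owning Dmitri Horvat's 16% interest in Highfield Textiles S.p.A.
Chain via Copperline Services GmbH → Ridgefield Mining NL (R1): 30% × 41% × 39% = 4.797% of Highfield Textiles S.p.A.
Chain via Clearview Logistics SA → Fairlane Industries Corp. (R1): 70% × 84% × 45% = 26.46% of Highfield Textiles S.p.A.
Direct interest in Highfield Textiles S.p.A: 16%.
Aggregating (R3): 4.797% + 26.46% + 16% = 47.257%.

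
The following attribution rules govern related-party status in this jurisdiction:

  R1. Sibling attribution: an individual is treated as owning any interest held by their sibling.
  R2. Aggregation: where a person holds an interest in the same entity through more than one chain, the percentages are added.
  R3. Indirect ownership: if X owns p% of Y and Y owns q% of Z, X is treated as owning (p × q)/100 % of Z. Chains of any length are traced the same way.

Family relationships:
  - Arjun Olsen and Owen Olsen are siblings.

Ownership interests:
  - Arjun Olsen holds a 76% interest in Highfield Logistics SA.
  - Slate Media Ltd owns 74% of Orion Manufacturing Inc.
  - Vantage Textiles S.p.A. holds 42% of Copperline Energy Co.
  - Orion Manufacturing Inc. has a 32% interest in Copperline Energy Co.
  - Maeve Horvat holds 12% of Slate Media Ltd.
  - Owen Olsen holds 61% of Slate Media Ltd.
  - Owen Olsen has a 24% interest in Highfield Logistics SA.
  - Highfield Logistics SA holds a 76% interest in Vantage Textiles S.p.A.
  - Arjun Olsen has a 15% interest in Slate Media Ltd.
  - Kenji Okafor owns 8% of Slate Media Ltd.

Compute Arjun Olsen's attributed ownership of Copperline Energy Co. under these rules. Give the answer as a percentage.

49.9168%

By sibling attribution (R1), Arjun Olsen is treated as also owning Owen Olsen's interest in Slate Media Ltd, giving 15% + 61% = 76%.
By sibling attribution (R1), Arjun Olsen is treated as also owning Owen Olsen's interest in Highfield Logistics SA, giving 76% + 24% = 100%.
Chain via Slate Media Ltd → Orion Manufacturing Inc. (R3): 76% × 74% × 32% = 17.9968% of Copperline Energy Co.
Chain via Highfield Logistics SA → Vantage Textiles S.p.A. (R3): 100% × 76% × 42% = 31.92% of Copperline Energy Co.
Aggregating (R2): 17.9968% + 31.92% = 49.9168%.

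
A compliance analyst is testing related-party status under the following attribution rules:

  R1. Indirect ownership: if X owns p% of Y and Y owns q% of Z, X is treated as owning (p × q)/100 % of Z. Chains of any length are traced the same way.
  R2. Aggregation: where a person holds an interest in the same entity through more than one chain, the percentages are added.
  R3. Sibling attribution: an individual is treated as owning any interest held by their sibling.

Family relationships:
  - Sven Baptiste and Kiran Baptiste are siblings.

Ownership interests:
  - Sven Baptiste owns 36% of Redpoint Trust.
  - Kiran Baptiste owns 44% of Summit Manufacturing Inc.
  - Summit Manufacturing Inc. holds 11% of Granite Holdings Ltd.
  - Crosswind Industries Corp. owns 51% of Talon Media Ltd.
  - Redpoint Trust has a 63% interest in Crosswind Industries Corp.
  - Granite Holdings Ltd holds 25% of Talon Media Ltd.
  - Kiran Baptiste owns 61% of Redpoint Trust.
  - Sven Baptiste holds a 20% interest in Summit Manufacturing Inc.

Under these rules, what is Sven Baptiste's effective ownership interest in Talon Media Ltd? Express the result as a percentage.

32.9261%

By sibling attribution (R3), Sven Baptiste is treated as also owning Kiran Baptiste's interest in Redpoint Trust, giving 36% + 61% = 97%.
By sibling attribution (R3), Sven Baptiste is treated as also owning Kiran Baptiste's interest in Summit Manufacturing Inc, giving 20% + 44% = 64%.
Chain via Redpoint Trust → Crosswind Industries Corp. (R1): 97% × 63% × 51% = 31.1661% of Talon Media Ltd.
Chain via Summit Manufacturing Inc. → Granite Holdings Ltd (R1): 64% × 11% × 25% = 1.76% of Talon Media Ltd.
Aggregating (R2): 31.1661% + 1.76% = 32.9261%.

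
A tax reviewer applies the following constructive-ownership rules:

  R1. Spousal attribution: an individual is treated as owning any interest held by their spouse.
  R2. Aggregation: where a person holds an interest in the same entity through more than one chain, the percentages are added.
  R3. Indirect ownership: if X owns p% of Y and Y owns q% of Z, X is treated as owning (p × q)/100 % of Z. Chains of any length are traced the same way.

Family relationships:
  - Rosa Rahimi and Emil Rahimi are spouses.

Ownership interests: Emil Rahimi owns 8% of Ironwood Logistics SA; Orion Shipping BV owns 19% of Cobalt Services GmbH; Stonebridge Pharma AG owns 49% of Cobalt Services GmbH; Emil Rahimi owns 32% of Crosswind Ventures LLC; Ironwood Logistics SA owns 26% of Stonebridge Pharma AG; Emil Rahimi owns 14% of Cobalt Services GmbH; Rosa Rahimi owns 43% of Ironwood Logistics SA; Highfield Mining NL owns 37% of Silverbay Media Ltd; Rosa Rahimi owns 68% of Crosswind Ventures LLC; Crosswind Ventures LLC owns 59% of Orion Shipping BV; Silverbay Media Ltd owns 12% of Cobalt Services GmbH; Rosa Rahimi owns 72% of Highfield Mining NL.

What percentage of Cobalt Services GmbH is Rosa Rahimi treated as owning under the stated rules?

By spousal attribution (R1), Rosa Rahimi is treated as also owning Emil Rahimi's interest in Ironwood Logistics SA, giving 43% + 8% = 51%.
By spousal attribution (R1), Rosa Rahimi is treated as also owning Emil Rahimi's interest in Crosswind Ventures LLC, giving 68% + 32% = 100%.
By spousal attribution (R1), Rosa Rahimi is treated as owning Emil Rahimi's 14% interest in Cobalt Services GmbH.
Chain via Ironwood Logistics SA → Stonebridge Pharma AG (R3): 51% × 26% × 49% = 6.4974% of Cobalt Services GmbH.
Chain via Crosswind Ventures LLC → Orion Shipping BV (R3): 100% × 59% × 19% = 11.21% of Cobalt Services GmbH.
Chain via Highfield Mining NL → Silverbay Media Ltd (R3): 72% × 37% × 12% = 3.1968% of Cobalt Services GmbH.
Direct interest in Cobalt Services GmbH: 14%.
Aggregating (R2): 6.4974% + 11.21% + 3.1968% + 14% = 34.9042%.

34.9042%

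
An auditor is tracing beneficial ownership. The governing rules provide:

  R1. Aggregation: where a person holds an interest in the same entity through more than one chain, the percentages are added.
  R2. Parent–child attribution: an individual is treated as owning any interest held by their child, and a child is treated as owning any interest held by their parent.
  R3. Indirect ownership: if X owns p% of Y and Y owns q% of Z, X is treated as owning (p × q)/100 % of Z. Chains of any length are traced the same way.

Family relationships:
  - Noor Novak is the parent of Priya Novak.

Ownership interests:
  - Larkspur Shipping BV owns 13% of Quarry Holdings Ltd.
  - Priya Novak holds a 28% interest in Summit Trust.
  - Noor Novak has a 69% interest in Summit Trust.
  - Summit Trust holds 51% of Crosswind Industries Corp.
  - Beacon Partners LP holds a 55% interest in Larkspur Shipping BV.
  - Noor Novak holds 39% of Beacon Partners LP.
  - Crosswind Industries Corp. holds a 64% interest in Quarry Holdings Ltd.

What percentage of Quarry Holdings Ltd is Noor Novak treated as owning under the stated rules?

By parent–child attribution (R2), Noor Novak is treated as also owning Priya Novak's interest in Summit Trust, giving 69% + 28% = 97%.
Chain via Summit Trust → Crosswind Industries Corp. (R3): 97% × 51% × 64% = 31.6608% of Quarry Holdings Ltd.
Chain via Beacon Partners LP → Larkspur Shipping BV (R3): 39% × 55% × 13% = 2.7885% of Quarry Holdings Ltd.
Aggregating (R1): 31.6608% + 2.7885% = 34.4493%.

34.4493%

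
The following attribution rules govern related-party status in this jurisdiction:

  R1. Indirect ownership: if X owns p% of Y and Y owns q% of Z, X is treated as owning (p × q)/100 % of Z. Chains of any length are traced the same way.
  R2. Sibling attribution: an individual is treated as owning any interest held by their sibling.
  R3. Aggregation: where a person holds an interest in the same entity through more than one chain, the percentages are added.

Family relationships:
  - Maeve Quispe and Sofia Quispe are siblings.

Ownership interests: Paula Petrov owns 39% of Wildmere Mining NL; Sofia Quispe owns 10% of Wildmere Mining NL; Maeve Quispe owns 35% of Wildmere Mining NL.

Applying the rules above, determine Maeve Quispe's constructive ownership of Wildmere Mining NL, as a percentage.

45%

By sibling attribution (R2), Maeve Quispe is treated as also owning Sofia Quispe's interest in Wildmere Mining NL, giving 35% + 10% = 45%.
Direct interest in Wildmere Mining NL: 45%.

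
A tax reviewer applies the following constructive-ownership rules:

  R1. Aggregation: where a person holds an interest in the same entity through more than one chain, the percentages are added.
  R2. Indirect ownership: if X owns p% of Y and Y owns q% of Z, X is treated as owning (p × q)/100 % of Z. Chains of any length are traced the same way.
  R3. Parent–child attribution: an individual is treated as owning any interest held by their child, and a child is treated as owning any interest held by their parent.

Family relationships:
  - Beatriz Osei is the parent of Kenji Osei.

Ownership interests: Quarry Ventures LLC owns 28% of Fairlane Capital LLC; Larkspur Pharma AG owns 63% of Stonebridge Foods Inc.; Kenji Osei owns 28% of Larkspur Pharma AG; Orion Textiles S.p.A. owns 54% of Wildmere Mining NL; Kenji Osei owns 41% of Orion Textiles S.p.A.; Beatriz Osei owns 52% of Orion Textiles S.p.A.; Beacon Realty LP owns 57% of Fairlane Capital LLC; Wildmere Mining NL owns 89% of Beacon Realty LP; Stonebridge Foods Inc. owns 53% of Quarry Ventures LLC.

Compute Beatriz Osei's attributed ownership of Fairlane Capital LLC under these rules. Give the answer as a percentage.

28.094382%

By parent–child attribution (R3), Beatriz Osei is treated as also owning Kenji Osei's interest in Orion Textiles S.p.A, giving 52% + 41% = 93%.
By parent–child attribution (R3), Beatriz Osei is treated as owning Kenji Osei's 28% interest in Larkspur Pharma AG.
Chain via Orion Textiles S.p.A. → Wildmere Mining NL → Beacon Realty LP (R2): 93% × 54% × 89% × 57% = 25.476606% of Fairlane Capital LLC.
Chain via Larkspur Pharma AG → Stonebridge Foods Inc. → Quarry Ventures LLC (R2): 28% × 63% × 53% × 28% = 2.617776% of Fairlane Capital LLC.
Aggregating (R1): 25.476606% + 2.617776% = 28.094382%.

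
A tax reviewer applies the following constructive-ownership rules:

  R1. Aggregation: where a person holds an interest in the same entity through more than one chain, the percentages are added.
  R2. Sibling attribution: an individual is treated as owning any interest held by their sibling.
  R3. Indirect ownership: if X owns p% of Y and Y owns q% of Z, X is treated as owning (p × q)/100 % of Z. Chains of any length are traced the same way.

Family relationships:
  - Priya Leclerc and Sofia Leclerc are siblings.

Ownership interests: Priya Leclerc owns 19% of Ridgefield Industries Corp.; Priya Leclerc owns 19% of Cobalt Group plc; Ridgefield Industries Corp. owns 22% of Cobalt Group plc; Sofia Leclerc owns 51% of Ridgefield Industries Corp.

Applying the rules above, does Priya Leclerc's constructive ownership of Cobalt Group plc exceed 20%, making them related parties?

Yes

By sibling attribution (R2), Priya Leclerc is treated as also owning Sofia Leclerc's interest in Ridgefield Industries Corp, giving 19% + 51% = 70%.
Chain via Ridgefield Industries Corp. (R3): 70% × 22% = 15.4% of Cobalt Group plc.
Direct interest in Cobalt Group plc: 19%.
Aggregating (R1): 15.4% + 19% = 34.4%.
34.4% exceeds the 20% threshold, so Priya is a related party to Cobalt Group plc.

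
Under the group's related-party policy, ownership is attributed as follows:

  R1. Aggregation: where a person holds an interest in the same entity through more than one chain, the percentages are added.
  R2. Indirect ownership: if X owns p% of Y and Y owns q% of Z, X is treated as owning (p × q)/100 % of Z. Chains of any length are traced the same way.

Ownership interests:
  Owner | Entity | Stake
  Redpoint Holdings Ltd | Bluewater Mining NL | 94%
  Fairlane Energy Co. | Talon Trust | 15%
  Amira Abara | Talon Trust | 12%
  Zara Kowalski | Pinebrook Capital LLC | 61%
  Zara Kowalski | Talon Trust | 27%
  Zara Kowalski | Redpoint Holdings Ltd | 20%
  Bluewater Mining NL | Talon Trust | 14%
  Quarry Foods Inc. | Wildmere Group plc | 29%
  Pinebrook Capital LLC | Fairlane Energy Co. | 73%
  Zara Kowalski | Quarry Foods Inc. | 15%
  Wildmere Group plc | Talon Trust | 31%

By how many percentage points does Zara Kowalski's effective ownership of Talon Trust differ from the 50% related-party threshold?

12.34

Chain via Pinebrook Capital LLC → Fairlane Energy Co. (R2): 61% × 73% × 15% = 6.6795% of Talon Trust.
Chain via Redpoint Holdings Ltd → Bluewater Mining NL (R2): 20% × 94% × 14% = 2.632% of Talon Trust.
Chain via Quarry Foods Inc. → Wildmere Group plc (R2): 15% × 29% × 31% = 1.3485% of Talon Trust.
Direct interest in Talon Trust: 27%.
Aggregating (R1): 6.6795% + 2.632% + 1.3485% + 27% = 37.66%.
37.66% falls short of the 50% threshold by 12.34 percentage points.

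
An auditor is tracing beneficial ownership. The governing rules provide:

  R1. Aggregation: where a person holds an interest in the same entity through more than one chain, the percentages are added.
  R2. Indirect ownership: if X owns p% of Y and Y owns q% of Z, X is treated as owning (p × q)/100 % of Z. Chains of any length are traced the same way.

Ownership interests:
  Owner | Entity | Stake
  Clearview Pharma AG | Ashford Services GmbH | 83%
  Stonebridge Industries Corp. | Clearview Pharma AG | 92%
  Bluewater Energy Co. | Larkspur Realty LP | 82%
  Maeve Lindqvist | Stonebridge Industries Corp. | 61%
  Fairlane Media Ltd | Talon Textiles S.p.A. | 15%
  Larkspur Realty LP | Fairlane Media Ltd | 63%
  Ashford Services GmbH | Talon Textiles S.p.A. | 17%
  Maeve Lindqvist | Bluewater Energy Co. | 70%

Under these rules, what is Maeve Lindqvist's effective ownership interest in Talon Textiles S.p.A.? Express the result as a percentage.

Chain via Bluewater Energy Co. → Larkspur Realty LP → Fairlane Media Ltd (R2): 70% × 82% × 63% × 15% = 5.4243% of Talon Textiles S.p.A.
Chain via Stonebridge Industries Corp. → Clearview Pharma AG → Ashford Services GmbH (R2): 61% × 92% × 83% × 17% = 7.918532% of Talon Textiles S.p.A.
Aggregating (R1): 5.4243% + 7.918532% = 13.342832%.

13.342832%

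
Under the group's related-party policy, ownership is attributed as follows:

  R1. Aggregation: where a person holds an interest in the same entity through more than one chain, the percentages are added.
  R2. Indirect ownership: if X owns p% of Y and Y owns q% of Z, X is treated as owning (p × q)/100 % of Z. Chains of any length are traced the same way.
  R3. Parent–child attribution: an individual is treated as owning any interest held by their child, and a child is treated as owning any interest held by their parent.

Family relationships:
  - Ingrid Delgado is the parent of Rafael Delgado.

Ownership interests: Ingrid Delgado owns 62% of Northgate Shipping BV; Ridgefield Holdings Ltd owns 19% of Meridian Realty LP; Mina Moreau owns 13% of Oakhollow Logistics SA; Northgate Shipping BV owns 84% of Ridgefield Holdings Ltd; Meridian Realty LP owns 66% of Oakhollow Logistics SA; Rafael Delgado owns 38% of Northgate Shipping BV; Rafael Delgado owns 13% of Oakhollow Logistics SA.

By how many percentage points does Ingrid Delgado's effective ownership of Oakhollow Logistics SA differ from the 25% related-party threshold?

1.4664

By parent–child attribution (R3), Ingrid Delgado is treated as also owning Rafael Delgado's interest in Northgate Shipping BV, giving 62% + 38% = 100%.
By parent–child attribution (R3), Ingrid Delgado is treated as owning Rafael Delgado's 13% interest in Oakhollow Logistics SA.
Chain via Northgate Shipping BV → Ridgefield Holdings Ltd → Meridian Realty LP (R2): 100% × 84% × 19% × 66% = 10.5336% of Oakhollow Logistics SA.
Direct interest in Oakhollow Logistics SA: 13%.
Aggregating (R1): 10.5336% + 13% = 23.5336%.
23.5336% falls short of the 25% threshold by 1.4664 percentage points.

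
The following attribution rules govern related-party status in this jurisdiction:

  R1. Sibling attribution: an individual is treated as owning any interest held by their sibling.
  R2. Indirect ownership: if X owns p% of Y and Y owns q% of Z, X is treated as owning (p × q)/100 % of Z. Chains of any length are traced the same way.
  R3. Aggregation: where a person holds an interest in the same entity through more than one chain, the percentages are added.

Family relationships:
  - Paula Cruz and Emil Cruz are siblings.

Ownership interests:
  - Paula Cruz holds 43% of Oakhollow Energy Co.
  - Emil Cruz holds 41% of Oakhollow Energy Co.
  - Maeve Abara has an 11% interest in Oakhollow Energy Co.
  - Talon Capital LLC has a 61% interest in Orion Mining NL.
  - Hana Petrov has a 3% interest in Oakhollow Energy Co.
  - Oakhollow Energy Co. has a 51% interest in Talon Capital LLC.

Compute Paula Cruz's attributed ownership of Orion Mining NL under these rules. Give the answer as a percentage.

By sibling attribution (R1), Paula Cruz is treated as also owning Emil Cruz's interest in Oakhollow Energy Co, giving 43% + 41% = 84%.
Chain via Oakhollow Energy Co. → Talon Capital LLC (R2): 84% × 51% × 61% = 26.1324% of Orion Mining NL.

26.1324%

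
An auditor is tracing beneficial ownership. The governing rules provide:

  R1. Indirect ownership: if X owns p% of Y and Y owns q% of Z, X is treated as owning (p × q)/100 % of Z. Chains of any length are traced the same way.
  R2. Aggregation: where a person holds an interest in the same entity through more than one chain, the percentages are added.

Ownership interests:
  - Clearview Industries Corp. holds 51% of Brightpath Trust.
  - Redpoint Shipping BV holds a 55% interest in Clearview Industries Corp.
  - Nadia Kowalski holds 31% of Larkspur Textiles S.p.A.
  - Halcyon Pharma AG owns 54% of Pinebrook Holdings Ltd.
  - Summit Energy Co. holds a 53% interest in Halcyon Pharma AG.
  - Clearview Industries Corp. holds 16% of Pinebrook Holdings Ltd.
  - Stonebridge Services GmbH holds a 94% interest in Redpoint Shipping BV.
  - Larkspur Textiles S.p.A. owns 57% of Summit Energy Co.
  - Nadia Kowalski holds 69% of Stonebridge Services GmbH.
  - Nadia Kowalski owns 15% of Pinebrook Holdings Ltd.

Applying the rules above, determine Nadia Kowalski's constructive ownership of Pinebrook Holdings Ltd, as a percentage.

Chain via Stonebridge Services GmbH → Redpoint Shipping BV → Clearview Industries Corp. (R1): 69% × 94% × 55% × 16% = 5.70768% of Pinebrook Holdings Ltd.
Chain via Larkspur Textiles S.p.A. → Summit Energy Co. → Halcyon Pharma AG (R1): 31% × 57% × 53% × 54% = 5.057154% of Pinebrook Holdings Ltd.
Direct interest in Pinebrook Holdings Ltd: 15%.
Aggregating (R2): 5.70768% + 5.057154% + 15% = 25.764834%.

25.764834%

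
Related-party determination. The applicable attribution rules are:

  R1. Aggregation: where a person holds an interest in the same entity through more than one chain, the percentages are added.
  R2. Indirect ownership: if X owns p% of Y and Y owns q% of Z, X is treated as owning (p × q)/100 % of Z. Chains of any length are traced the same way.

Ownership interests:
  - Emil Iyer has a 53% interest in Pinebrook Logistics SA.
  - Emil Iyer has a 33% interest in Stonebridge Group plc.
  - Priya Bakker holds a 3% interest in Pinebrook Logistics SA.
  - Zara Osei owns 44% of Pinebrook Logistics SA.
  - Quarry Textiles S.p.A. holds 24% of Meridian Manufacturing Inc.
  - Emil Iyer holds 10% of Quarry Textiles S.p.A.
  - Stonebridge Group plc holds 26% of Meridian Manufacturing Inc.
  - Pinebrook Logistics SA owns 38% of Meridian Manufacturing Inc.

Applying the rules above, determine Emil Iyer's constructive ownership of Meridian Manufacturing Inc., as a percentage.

31.12%

Chain via Quarry Textiles S.p.A. (R2): 10% × 24% = 2.4% of Meridian Manufacturing Inc.
Chain via Pinebrook Logistics SA (R2): 53% × 38% = 20.14% of Meridian Manufacturing Inc.
Chain via Stonebridge Group plc (R2): 33% × 26% = 8.58% of Meridian Manufacturing Inc.
Aggregating (R1): 2.4% + 20.14% + 8.58% = 31.12%.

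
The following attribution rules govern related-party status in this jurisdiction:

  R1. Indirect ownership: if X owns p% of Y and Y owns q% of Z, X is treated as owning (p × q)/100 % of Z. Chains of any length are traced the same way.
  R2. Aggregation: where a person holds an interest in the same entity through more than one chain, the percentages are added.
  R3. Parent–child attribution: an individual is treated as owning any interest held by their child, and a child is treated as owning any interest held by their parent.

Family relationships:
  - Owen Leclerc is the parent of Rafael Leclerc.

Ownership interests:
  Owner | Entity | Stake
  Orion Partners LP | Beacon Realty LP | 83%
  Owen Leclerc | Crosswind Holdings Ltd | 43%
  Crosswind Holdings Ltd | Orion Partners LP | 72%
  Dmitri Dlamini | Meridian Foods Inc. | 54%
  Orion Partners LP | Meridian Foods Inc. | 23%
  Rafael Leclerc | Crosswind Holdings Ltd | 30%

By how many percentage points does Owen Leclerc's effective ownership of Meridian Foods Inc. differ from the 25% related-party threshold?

12.9112

By parent–child attribution (R3), Owen Leclerc is treated as also owning Rafael Leclerc's interest in Crosswind Holdings Ltd, giving 43% + 30% = 73%.
Chain via Crosswind Holdings Ltd → Orion Partners LP (R1): 73% × 72% × 23% = 12.0888% of Meridian Foods Inc.
12.0888% falls short of the 25% threshold by 12.9112 percentage points.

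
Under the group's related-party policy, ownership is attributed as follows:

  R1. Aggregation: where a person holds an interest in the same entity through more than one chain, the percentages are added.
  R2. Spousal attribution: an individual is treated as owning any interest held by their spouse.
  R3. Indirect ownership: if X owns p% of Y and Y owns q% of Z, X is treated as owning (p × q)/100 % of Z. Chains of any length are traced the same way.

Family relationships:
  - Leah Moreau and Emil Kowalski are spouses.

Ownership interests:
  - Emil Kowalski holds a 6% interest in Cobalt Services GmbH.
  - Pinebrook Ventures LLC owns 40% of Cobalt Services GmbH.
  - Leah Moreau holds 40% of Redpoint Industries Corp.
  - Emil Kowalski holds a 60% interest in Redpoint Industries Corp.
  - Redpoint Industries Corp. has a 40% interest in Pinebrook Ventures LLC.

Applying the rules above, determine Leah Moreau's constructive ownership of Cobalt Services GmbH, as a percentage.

By spousal attribution (R2), Leah Moreau is treated as also owning Emil Kowalski's interest in Redpoint Industries Corp, giving 40% + 60% = 100%.
By spousal attribution (R2), Leah Moreau is treated as owning Emil Kowalski's 6% interest in Cobalt Services GmbH.
Chain via Redpoint Industries Corp. → Pinebrook Ventures LLC (R3): 100% × 40% × 40% = 16% of Cobalt Services GmbH.
Direct interest in Cobalt Services GmbH: 6%.
Aggregating (R1): 16% + 6% = 22%.

22%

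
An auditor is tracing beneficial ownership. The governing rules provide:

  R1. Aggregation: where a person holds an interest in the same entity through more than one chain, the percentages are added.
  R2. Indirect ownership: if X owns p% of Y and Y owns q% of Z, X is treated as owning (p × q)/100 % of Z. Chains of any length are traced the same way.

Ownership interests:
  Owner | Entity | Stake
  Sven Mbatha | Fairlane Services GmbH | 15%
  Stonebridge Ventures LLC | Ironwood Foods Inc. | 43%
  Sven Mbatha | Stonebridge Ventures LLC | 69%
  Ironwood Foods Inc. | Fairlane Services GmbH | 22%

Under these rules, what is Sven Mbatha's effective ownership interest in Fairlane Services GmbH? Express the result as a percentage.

21.5274%

Chain via Stonebridge Ventures LLC → Ironwood Foods Inc. (R2): 69% × 43% × 22% = 6.5274% of Fairlane Services GmbH.
Direct interest in Fairlane Services GmbH: 15%.
Aggregating (R1): 6.5274% + 15% = 21.5274%.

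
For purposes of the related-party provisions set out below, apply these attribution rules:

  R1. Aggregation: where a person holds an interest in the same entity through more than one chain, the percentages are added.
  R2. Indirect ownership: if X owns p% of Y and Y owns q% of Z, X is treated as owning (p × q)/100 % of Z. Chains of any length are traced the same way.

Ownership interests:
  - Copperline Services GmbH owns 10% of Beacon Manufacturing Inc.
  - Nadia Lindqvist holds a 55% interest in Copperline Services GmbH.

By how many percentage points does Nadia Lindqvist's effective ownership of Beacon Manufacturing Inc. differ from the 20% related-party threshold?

Chain via Copperline Services GmbH (R2): 55% × 10% = 5.5% of Beacon Manufacturing Inc.
5.5% falls short of the 20% threshold by 14.5 percentage points.

14.5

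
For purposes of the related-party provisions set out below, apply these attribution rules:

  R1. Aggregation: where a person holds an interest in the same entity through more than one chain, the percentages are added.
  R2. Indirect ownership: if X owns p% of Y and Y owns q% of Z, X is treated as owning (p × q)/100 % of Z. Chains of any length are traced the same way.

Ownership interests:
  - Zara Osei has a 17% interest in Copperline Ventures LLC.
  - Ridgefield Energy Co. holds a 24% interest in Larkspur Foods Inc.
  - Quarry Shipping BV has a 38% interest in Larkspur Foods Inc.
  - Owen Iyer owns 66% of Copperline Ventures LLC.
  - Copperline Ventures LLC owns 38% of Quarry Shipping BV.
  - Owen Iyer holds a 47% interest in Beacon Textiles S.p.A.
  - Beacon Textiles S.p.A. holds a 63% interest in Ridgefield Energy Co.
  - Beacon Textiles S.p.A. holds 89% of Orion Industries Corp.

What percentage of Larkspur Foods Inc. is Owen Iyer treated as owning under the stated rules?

16.6368%

Chain via Beacon Textiles S.p.A. → Ridgefield Energy Co. (R2): 47% × 63% × 24% = 7.1064% of Larkspur Foods Inc.
Chain via Copperline Ventures LLC → Quarry Shipping BV (R2): 66% × 38% × 38% = 9.5304% of Larkspur Foods Inc.
Aggregating (R1): 7.1064% + 9.5304% = 16.6368%.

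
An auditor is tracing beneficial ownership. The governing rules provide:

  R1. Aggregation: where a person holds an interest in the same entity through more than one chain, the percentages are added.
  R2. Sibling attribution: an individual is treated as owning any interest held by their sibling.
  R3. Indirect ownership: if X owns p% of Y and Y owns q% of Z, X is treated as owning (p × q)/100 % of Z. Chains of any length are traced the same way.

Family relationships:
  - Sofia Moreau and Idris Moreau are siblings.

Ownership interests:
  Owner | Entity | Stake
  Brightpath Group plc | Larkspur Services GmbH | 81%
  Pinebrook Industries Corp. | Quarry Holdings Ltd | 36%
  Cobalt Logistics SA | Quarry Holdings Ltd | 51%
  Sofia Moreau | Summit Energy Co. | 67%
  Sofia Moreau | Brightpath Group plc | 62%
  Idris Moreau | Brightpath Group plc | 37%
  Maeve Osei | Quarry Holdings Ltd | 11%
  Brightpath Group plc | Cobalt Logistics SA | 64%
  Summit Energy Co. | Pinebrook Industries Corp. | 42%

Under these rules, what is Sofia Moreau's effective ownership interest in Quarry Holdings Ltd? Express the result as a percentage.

By sibling attribution (R2), Sofia Moreau is treated as also owning Idris Moreau's interest in Brightpath Group plc, giving 62% + 37% = 99%.
Chain via Brightpath Group plc → Cobalt Logistics SA (R3): 99% × 64% × 51% = 32.3136% of Quarry Holdings Ltd.
Chain via Summit Energy Co. → Pinebrook Industries Corp. (R3): 67% × 42% × 36% = 10.1304% of Quarry Holdings Ltd.
Aggregating (R1): 32.3136% + 10.1304% = 42.444%.

42.444%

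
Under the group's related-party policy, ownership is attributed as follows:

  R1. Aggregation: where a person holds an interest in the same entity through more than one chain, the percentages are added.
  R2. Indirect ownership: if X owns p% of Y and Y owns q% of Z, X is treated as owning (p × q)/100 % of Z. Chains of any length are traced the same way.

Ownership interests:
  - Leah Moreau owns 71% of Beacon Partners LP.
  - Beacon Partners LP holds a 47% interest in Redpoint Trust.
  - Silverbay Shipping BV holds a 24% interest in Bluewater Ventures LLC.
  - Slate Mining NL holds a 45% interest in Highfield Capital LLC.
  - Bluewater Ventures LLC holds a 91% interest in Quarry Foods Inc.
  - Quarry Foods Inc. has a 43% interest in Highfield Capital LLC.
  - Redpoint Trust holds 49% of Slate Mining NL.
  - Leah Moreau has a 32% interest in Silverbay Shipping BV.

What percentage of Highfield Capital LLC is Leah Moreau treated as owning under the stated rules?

10.363269%

Chain via Beacon Partners LP → Redpoint Trust → Slate Mining NL (R2): 71% × 47% × 49% × 45% = 7.358085% of Highfield Capital LLC.
Chain via Silverbay Shipping BV → Bluewater Ventures LLC → Quarry Foods Inc. (R2): 32% × 24% × 91% × 43% = 3.005184% of Highfield Capital LLC.
Aggregating (R1): 7.358085% + 3.005184% = 10.363269%.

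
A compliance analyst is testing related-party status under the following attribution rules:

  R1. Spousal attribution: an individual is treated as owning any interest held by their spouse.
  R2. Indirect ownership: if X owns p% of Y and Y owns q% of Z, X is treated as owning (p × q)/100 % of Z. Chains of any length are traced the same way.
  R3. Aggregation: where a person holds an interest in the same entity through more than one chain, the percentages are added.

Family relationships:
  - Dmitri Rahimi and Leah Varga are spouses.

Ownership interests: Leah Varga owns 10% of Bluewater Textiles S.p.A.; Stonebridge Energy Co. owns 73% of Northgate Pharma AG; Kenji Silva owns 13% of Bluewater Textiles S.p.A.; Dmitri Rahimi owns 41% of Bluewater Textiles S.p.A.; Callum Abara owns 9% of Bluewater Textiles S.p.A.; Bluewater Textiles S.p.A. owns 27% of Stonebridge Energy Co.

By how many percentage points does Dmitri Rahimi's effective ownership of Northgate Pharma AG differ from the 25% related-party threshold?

14.9479

By spousal attribution (R1), Dmitri Rahimi is treated as also owning Leah Varga's interest in Bluewater Textiles S.p.A, giving 41% + 10% = 51%.
Chain via Bluewater Textiles S.p.A. → Stonebridge Energy Co. (R2): 51% × 27% × 73% = 10.0521% of Northgate Pharma AG.
10.0521% falls short of the 25% threshold by 14.9479 percentage points.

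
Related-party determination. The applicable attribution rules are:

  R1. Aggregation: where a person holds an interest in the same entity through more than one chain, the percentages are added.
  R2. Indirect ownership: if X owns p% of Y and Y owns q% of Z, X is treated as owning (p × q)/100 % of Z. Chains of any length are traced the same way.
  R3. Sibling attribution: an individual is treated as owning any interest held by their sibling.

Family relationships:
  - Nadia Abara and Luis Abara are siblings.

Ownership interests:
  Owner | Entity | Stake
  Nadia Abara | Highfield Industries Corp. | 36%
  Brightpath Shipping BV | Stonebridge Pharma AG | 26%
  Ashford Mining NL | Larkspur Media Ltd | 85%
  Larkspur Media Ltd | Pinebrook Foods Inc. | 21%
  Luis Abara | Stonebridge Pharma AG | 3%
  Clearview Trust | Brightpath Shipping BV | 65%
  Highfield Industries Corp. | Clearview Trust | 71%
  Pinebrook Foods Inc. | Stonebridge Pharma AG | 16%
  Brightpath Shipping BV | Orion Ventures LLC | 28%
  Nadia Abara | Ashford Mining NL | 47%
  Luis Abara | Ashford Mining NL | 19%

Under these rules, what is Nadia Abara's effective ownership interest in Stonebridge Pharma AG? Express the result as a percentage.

9.2046%

By sibling attribution (R3), Nadia Abara is treated as also owning Luis Abara's interest in Ashford Mining NL, giving 47% + 19% = 66%.
By sibling attribution (R3), Nadia Abara is treated as owning Luis Abara's 3% interest in Stonebridge Pharma AG.
Chain via Ashford Mining NL → Larkspur Media Ltd → Pinebrook Foods Inc. (R2): 66% × 85% × 21% × 16% = 1.88496% of Stonebridge Pharma AG.
Chain via Highfield Industries Corp. → Clearview Trust → Brightpath Shipping BV (R2): 36% × 71% × 65% × 26% = 4.31964% of Stonebridge Pharma AG.
Direct interest in Stonebridge Pharma AG: 3%.
Aggregating (R1): 1.88496% + 4.31964% + 3% = 9.2046%.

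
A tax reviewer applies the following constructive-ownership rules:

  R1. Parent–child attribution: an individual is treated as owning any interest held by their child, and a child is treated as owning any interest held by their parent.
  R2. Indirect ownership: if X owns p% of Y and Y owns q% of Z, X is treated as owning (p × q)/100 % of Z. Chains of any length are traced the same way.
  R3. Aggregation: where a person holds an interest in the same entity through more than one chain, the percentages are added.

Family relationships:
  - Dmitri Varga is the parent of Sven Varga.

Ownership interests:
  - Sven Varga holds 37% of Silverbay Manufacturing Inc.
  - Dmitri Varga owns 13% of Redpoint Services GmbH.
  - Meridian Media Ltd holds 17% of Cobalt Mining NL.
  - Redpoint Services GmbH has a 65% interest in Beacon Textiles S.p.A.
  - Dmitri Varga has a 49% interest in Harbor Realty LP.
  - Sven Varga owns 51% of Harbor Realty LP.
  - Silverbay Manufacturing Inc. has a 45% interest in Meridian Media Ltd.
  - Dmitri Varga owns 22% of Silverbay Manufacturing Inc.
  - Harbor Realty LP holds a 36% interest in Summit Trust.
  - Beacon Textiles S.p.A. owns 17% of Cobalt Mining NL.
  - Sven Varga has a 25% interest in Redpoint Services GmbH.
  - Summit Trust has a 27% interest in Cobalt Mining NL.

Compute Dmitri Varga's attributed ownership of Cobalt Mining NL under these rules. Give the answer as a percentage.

18.4325%

By parent–child attribution (R1), Dmitri Varga is treated as also owning Sven Varga's interest in Harbor Realty LP, giving 49% + 51% = 100%.
By parent–child attribution (R1), Dmitri Varga is treated as also owning Sven Varga's interest in Silverbay Manufacturing Inc, giving 22% + 37% = 59%.
By parent–child attribution (R1), Dmitri Varga is treated as also owning Sven Varga's interest in Redpoint Services GmbH, giving 13% + 25% = 38%.
Chain via Harbor Realty LP → Summit Trust (R2): 100% × 36% × 27% = 9.72% of Cobalt Mining NL.
Chain via Silverbay Manufacturing Inc. → Meridian Media Ltd (R2): 59% × 45% × 17% = 4.5135% of Cobalt Mining NL.
Chain via Redpoint Services GmbH → Beacon Textiles S.p.A. (R2): 38% × 65% × 17% = 4.199% of Cobalt Mining NL.
Aggregating (R3): 9.72% + 4.5135% + 4.199% = 18.4325%.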